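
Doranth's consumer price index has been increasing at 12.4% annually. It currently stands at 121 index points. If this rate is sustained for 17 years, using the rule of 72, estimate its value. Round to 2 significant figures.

Doubling time ≈ 72/12.4 = 5.81 years.
17 years is 17/5.81 ≈ 2.93 doublings, a factor of 2^2.93 ≈ 7.62.
121 × 7.62 ≈ 920 index points.

≈ 920 index points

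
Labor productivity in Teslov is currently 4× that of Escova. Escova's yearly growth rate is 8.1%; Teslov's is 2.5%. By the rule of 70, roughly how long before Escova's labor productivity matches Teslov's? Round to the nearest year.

≈ 25 years

Escova gains on Teslov at 8.1% − 2.5% = 5.6 points a year.
At that relative rate the gap halves every 70/5.6 ≈ 12.50 years.
A 4× gap closes after 2 halvings: 2 × 12.50 ≈ 25 years.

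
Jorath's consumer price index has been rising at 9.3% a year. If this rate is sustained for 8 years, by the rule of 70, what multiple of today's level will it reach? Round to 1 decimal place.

Doubles every ≈ 7.53 years (70/9.3).
8 years is 1.06 doublings; 2^1.06 ≈ 2.1×.

around 2.1 times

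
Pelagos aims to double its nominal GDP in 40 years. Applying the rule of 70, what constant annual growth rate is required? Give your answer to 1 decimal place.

70 / 40 ≈ 1.75, so about 1.8% annually.

approximately 1.8%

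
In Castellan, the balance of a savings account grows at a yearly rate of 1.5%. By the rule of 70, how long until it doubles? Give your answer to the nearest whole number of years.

70/1.5 ≈ 46.67, so it doubles roughly every 47 years.

≈ 47 years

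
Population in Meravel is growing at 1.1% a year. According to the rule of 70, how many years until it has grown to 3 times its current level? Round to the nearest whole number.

approximately 101 years

One doubling takes 70/1.1 = 63.64 years.
Reaching 3× takes log₂(3) ≈ 1.58 doublings.
1.58 × 63.64 ≈ 101 years.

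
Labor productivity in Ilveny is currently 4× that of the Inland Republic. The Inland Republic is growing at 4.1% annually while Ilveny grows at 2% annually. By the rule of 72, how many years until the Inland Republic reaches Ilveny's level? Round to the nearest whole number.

about 69 years

The growth-rate gap is 4.1% − 2% = 2.1 percentage points.
So the ratio between them halves every 72/2.1 ≈ 34.29 years.
A 4× gap closes after 2 halvings: 2 × 34.29 ≈ 69 years.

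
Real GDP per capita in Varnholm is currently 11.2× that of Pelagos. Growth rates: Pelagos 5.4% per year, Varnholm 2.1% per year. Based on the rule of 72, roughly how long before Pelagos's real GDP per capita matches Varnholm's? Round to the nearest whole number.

The growth-rate gap is 5.4% − 2.1% = 3.3 percentage points.
So the ratio between them halves every 72/3.3 ≈ 21.82 years.
An 11.2× gap takes log₂(11.2) ≈ 3.49 halvings to close: 3.49 × 21.82 ≈ 76 years.

approximately 76 years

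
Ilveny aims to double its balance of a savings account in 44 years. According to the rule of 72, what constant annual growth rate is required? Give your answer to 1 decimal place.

72 / 44 ≈ 1.64, so about 1.6% a year.

≈ 1.6% a year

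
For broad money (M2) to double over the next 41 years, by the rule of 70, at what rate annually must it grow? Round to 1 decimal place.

70 / 41 ≈ 1.71, so about 1.7% annually.

roughly 1.7% annually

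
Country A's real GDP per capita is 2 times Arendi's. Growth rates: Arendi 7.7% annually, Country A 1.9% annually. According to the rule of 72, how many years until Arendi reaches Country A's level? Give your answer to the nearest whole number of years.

Arendi gains on Country A at 7.7% − 1.9% = 5.8 points a year.
At that relative rate the gap halves every 72/5.8 ≈ 12.41 years.
A 2 times gap closes after 1 halving: 1 × 12.41 ≈ 12 years.

around 12 years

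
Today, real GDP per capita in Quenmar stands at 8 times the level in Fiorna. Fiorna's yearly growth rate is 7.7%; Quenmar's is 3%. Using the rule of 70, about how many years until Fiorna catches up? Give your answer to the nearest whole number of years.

The growth-rate gap is 7.7% − 3% = 4.7 percentage points.
So the ratio between them halves every 70/4.7 ≈ 14.89 years.
An 8 times gap closes after 3 halvings: 3 × 14.89 ≈ 45 years.

45 years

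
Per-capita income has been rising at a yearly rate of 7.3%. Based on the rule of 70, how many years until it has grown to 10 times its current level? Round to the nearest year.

At 7.3% it doubles every 70/7.3 ≈ 9.59 years.
10× is log₂ 10 ≈ 3.32 doublings, so ≈ 3.32 × 9.59 = 32 years.

about 32 years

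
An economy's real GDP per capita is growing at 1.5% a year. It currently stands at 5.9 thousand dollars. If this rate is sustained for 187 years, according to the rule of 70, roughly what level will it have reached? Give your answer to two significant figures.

around 95 thousand dollars

Doubling time ≈ 70/1.5 = 46.67 years.
187 years is 187/46.67 ≈ 4.01 doublings, a factor of 2^4.01 ≈ 16.11.
5.9 × 16.11 ≈ 95 thousand dollars.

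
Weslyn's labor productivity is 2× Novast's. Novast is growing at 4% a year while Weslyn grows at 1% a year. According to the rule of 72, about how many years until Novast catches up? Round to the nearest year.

roughly 24 years

What matters is the difference: 3 pp.
Rule of 72 on the gap: the ratio halves every 72/3 ≈ 24.00 years.
A 2× gap closes after 1 halving: 1 × 24.00 ≈ 24 years.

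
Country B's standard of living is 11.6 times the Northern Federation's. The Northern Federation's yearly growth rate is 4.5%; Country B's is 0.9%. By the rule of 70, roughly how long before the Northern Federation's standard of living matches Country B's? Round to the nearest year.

What matters is the difference: 3.6 pp.
Rule of 70 on the gap: the ratio halves every 70/3.6 ≈ 19.44 years.
An 11.6 times gap takes log₂(11.6) ≈ 3.54 halvings to close: 3.54 × 19.44 ≈ 69 years.

approximately 69 years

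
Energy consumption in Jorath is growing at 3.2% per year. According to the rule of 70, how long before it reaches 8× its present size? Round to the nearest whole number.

around 66 years

At 3.2% it doubles every 70/3.2 ≈ 21.88 years.
8 = 2^3, so 3 doublings → 66 years.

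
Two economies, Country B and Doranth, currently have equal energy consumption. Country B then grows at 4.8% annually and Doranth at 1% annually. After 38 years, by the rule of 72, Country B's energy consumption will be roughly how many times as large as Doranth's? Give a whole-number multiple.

roughly 4 times

Only the 3.8-point difference matters.
72/3.8 ≈ 18.95 years per doubling of the ratio; 38 years gives 2.01 doublings, so ≈ 4×.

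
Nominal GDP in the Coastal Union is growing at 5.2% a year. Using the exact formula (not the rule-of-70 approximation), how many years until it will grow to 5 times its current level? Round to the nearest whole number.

t = ln(5) / ln(1 + 0.052) = 1.6094 / 0.050693 ≈ 31.75.
≈ 32 years.

32 years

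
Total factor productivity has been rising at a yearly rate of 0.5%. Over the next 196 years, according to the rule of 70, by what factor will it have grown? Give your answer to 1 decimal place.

≈ 2.6 times

Doubles every ≈ 140.00 years (70/0.5).
196 years is 1.40 doublings; 2^1.40 ≈ 2.6×.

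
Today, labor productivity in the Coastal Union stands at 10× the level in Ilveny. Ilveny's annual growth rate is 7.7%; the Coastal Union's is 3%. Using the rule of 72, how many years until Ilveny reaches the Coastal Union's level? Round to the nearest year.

The growth-rate gap is 7.7% − 3% = 4.7 percentage points.
So the ratio between them halves every 72/4.7 ≈ 15.32 years.
A 10× gap takes log₂(10) ≈ 3.32 halvings to close: 3.32 × 15.32 ≈ 51 years.

≈ 51 years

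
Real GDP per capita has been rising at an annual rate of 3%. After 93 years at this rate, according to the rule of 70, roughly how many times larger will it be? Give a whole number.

around 16 times

70/3 ≈ 23.33 years per doubling.
93 years fits 4 doublings: 2^4 = 16.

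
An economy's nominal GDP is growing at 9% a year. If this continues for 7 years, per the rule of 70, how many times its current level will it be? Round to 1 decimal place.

Doubles every ≈ 7.78 years (70/9).
7 years is 0.90 doublings; 2^0.90 ≈ 1.9×.

roughly 1.9 times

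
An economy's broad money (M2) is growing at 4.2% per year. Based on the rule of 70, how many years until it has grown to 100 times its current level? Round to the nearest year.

One doubling takes 70/4.2 = 16.67 years.
Reaching 100× takes log₂(100) ≈ 6.64 doublings.
6.64 × 16.67 ≈ 111 years.

around 111 years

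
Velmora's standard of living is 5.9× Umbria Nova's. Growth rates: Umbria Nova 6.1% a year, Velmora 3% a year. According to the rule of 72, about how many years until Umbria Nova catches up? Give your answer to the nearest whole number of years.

roughly 59 years

Umbria Nova gains on Velmora at 6.1% − 3% = 3.1 points a year.
At that relative rate the gap halves every 72/3.1 ≈ 23.23 years.
A 5.9× gap takes log₂(5.9) ≈ 2.56 halvings to close: 2.56 × 23.23 ≈ 59 years.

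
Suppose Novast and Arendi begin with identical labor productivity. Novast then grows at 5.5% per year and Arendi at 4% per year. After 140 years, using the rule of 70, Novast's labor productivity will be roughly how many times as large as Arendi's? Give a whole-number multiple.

Only the 1.5-point difference matters.
70/1.5 ≈ 46.67 years per doubling of the ratio; 140 years gives 3.00 doublings, so ≈ 8×.

roughly 8 times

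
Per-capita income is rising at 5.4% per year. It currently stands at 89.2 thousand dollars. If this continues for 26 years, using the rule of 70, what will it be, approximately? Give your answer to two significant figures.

It doubles every 70/5.4 ≈ 12.96 years, so 26 years is 2.01 doublings.
2^2.01 ≈ 4.03; 89.2 × 4.03 ≈ 360 thousand dollars.

approximately 360 thousand dollars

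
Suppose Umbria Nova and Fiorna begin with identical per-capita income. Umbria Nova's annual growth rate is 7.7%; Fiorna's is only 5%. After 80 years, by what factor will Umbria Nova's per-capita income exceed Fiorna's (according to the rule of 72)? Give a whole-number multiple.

8 times

Umbria Nova pulls ahead at 2.7 pp per year, so the ratio doubles every 72/2.7 ≈ 26.67 years.
In 80 years that's 3.00 doublings: 2^3.00 ≈ 8.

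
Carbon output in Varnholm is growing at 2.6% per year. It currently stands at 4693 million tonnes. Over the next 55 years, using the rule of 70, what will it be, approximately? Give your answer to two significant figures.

around 19000 million tonnes

It doubles every 70/2.6 ≈ 26.92 years, so 55 years is 2.04 doublings.
2^2.04 ≈ 4.11; 4693 × 4.11 ≈ 19000 million tonnes.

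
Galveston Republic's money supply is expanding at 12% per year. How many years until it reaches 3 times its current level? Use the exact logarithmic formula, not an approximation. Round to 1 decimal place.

t = ln(3) / ln(1 + 0.12) = 1.0986 / 0.113329 ≈ 9.69.

9.7 years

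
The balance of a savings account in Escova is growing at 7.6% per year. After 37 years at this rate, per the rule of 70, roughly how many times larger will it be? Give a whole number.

around 16 times

70/7.6 ≈ 9.21 years per doubling.
37 years fits 4 doublings: 2^4 = 16.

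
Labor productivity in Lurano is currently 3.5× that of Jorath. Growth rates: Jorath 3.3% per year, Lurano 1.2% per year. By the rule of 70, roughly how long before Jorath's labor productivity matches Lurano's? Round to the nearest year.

60 years

The growth-rate gap is 3.3% − 1.2% = 2.1 percentage points.
So the ratio between them halves every 70/2.1 ≈ 33.33 years.
A 3.5× gap takes log₂(3.5) ≈ 1.81 halvings to close: 1.81 × 33.33 ≈ 60 years.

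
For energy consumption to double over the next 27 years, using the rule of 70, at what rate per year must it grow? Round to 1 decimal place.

2.6% per year

70 / 27 ≈ 2.59, so about 2.6% per year.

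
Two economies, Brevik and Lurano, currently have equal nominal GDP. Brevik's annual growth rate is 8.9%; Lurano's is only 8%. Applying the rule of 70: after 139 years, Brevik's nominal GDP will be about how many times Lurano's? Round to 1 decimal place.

Brevik pulls ahead at 0.9 pp per year, so the ratio doubles every 70/0.9 ≈ 77.78 years.
In 139 years that's 1.79 doublings: 2^1.79 ≈ 3.5.

roughly 3.5 times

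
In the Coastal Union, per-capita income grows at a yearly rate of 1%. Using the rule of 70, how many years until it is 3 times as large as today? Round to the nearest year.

At 1% it doubles every 70/1 ≈ 70.00 years.
Reaching 3× takes log₂(3) ≈ 1.58 doublings.
1.58 × 70.00 ≈ 111 years.

111 years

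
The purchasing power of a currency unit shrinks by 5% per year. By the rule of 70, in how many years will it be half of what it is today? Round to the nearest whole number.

Falling at 5%, it halves about every 70/5 = 14.00 years.

around 14 years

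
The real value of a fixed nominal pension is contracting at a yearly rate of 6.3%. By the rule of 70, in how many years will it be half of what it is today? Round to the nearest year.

roughly 11 years

The rule works in reverse for decay: 70/6.3 ≈ 11.11 years to halve.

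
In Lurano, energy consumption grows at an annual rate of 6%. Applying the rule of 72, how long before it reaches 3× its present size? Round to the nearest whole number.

roughly 19 years

One doubling takes 72/6 = 12.00 years.
Reaching 3× takes log₂(3) ≈ 1.58 doublings.
1.58 × 12.00 ≈ 19 years.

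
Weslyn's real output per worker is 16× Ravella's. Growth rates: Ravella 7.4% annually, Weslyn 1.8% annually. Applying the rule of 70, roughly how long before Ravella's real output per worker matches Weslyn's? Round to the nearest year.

around 50 years

What matters is the difference: 5.6 pp.
Rule of 70 on the gap: the ratio halves every 70/5.6 ≈ 12.50 years.
A 16× gap closes after 4 halvings: 4 × 12.50 ≈ 50 years.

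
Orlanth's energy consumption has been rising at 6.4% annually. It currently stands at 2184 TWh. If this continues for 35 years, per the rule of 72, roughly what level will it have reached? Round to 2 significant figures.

about 19000 TWh

Doubling time ≈ 72/6.4 = 11.25 years.
35 years is 35/11.25 ≈ 3.11 doublings, a factor of 2^3.11 ≈ 8.63.
2184 × 8.63 ≈ 19000 TWh.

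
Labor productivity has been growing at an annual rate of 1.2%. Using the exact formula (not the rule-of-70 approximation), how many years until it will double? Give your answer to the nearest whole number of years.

t = ln(2) / ln(1 + 0.012) = 0.6931 / 0.011929 ≈ 58.10.
≈ 58 years.

58 years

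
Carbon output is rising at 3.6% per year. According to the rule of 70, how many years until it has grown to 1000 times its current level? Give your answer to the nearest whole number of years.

around 194 years

Doubling time ≈ 70/3.6 = 19.44 years.
1000× is log₂ 1000 ≈ 9.97 doublings, so ≈ 9.97 × 19.44 = 194 years.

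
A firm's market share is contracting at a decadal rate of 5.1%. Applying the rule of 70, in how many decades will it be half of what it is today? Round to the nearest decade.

Falling at 5.1%, it halves about every 70/5.1 = 13.73 decades.

approximately 14 decades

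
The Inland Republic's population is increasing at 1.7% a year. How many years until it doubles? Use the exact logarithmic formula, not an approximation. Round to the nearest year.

t = ln(2) / ln(1 + 0.017) = 0.6931 / 0.016857 ≈ 41.12.
≈ 41 years.

41 years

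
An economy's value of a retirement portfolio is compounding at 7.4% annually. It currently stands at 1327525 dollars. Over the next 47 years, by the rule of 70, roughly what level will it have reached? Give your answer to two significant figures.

approximately 42000000 dollars

It doubles every 70/7.4 ≈ 9.46 years, so 47 years is 4.97 doublings.
2^4.97 ≈ 31.34; 1327525 × 31.34 ≈ 42000000 dollars.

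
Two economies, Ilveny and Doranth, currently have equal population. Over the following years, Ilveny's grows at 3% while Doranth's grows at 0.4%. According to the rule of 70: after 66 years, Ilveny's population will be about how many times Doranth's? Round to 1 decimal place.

approximately 5.5 times

Ilveny pulls ahead at 2.6 pp per year, so the ratio doubles every 70/2.6 ≈ 26.92 years.
In 66 years that's 2.45 doublings: 2^2.45 ≈ 5.5.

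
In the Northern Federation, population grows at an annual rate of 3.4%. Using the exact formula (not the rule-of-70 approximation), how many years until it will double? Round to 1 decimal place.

20.7 years

t = ln(2) / ln(1 + 0.034) = 0.6931 / 0.033435 ≈ 20.73.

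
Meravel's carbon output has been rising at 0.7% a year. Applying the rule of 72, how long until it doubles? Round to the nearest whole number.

Doubling time ≈ 72 / 0.7 = 102.86 years.

around 103 years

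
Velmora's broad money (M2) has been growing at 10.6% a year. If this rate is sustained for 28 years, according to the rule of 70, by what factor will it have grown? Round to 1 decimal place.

Doubling time ≈ 70/10.6 = 6.60 years.
28 years / 6.60 ≈ 4.24 doublings → factor 2^4.24 ≈ 18.9.

about 18.9 times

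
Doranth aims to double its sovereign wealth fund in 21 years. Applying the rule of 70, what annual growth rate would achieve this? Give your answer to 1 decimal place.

70 / 21 ≈ 3.33, so about 3.3% a year.

about 3.3%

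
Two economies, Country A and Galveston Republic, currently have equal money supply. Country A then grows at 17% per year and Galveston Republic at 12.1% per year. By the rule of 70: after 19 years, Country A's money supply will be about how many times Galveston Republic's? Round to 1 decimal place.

Rate gap = 17% − 12.1% = 4.9 points.
The ratio doubles every 70/4.9 ≈ 14.29 years.
19/14.29 ≈ 1.33 doublings → ratio ≈ 2^1.33 ≈ 2.5.

2.5 times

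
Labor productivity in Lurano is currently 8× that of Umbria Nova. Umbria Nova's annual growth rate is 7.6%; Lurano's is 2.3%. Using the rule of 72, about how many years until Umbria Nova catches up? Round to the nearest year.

What matters is the difference: 5.3 pp.
Rule of 72 on the gap: the ratio halves every 72/5.3 ≈ 13.58 years.
An 8× gap closes after 3 halvings: 3 × 13.58 ≈ 41 years.

approximately 41 years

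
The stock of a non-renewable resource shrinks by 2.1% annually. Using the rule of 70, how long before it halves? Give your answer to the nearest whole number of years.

≈ 33 years

Halving time ≈ 70 / 2.1 = 33.33 → 33 years.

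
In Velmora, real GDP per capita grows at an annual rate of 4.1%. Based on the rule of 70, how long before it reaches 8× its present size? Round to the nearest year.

Doubling time ≈ 70/4.1 = 17.07 years.
8× is 3 doublings, so 3 × 17.07 ≈ 51 years.

roughly 51 years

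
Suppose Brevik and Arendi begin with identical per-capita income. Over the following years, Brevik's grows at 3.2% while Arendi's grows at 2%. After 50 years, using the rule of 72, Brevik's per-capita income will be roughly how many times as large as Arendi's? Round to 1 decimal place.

1.8 times

Brevik pulls ahead at 1.2 pp per year, so the ratio doubles every 72/1.2 ≈ 60.00 years.
In 50 years that's 0.83 doublings: 2^0.83 ≈ 1.8.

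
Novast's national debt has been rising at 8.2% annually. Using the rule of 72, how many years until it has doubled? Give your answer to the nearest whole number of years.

Doubling time ≈ 72 / 8.2 = 8.78 years.

roughly 9 years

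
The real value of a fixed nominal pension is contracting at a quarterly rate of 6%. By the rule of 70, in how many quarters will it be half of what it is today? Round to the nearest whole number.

Falling at 6%, it halves about every 70/6 = 11.67 quarters.

about 12 quarters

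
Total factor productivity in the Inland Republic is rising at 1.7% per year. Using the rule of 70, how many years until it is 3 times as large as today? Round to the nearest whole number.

One doubling takes 70/1.7 = 41.18 years.
3× is log₂ 3 ≈ 1.58 doublings, so ≈ 1.58 × 41.18 = 65 years.

approximately 65 years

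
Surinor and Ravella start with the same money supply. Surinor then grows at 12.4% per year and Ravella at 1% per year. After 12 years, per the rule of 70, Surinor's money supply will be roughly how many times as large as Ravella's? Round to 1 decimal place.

around 3.9 times

Surinor pulls ahead at 11.4 pp per year, so the ratio doubles every 70/11.4 ≈ 6.14 years.
In 12 years that's 1.95 doublings: 2^1.95 ≈ 3.9.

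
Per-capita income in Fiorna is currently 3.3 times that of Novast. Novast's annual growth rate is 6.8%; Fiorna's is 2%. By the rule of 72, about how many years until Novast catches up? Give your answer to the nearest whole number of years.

around 26 years

Novast gains on Fiorna at 6.8% − 2% = 4.8 points a year.
At that relative rate the gap halves every 72/4.8 ≈ 15.00 years.
A 3.3 times gap takes log₂(3.3) ≈ 1.72 halvings to close: 1.72 × 15.00 ≈ 26 years.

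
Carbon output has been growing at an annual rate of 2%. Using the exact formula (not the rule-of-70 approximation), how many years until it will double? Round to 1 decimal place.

35.0 years

t = ln(2) / ln(1 + 0.02) = 0.6931 / 0.019803 ≈ 35.00.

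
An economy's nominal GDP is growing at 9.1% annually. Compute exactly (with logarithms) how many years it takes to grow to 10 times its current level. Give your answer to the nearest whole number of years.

t = ln(10) / ln(1 + 0.091) = 2.3026 / 0.087095 ≈ 26.44.
≈ 26 years.

26 years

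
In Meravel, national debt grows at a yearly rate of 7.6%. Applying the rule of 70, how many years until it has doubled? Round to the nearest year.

70/7.6 ≈ 9.21, so it doubles roughly every 9 years.

roughly 9 years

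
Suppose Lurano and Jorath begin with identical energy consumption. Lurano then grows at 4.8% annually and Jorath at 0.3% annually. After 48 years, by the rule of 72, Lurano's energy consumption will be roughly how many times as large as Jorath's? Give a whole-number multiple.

Only the 4.5-point difference matters.
72/4.5 ≈ 16.00 years per doubling of the ratio; 48 years gives 3.00 doublings, so ≈ 8×.

roughly 8 times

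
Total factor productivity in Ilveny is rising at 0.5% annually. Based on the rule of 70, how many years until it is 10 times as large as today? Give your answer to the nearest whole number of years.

around 465 years

One doubling takes 70/0.5 = 140.00 years.
10× is log₂ 10 ≈ 3.32 doublings, so ≈ 3.32 × 140.00 = 465 years.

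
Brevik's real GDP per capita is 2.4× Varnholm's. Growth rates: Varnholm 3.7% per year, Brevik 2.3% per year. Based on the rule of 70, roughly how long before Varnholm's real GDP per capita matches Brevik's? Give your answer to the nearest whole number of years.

approximately 63 years

Varnholm gains on Brevik at 3.7% − 2.3% = 1.4 points a year.
At that relative rate the gap halves every 70/1.4 ≈ 50.00 years.
A 2.4× gap takes log₂(2.4) ≈ 1.26 halvings to close: 1.26 × 50.00 ≈ 63 years.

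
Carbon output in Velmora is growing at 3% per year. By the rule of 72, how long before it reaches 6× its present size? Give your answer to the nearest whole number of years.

roughly 62 years

At 3% it doubles every 72/3 ≈ 24.00 years.
Reaching 6× takes log₂(6) ≈ 2.58 doublings.
2.58 × 24.00 ≈ 62 years.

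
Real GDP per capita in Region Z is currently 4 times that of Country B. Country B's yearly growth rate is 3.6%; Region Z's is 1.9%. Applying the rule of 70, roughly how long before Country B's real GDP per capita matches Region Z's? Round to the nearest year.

about 82 years

Country B gains on Region Z at 3.6% − 1.9% = 1.7 points a year.
At that relative rate the gap halves every 70/1.7 ≈ 41.18 years.
A 4 times gap closes after 2 halvings: 2 × 41.18 ≈ 82 years.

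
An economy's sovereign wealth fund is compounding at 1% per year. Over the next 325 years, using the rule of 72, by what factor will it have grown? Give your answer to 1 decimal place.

22.8 times

Doubling time ≈ 72/1 = 72.00 years.
325 years / 72.00 ≈ 4.51 doublings → factor 2^4.51 ≈ 22.8.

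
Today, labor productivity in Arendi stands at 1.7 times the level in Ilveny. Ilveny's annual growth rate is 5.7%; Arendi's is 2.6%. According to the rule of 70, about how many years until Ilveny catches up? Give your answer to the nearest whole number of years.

around 17 years

The growth-rate gap is 5.7% − 2.6% = 3.1 percentage points.
So the ratio between them halves every 70/3.1 ≈ 22.58 years.
A 1.7 times gap takes log₂(1.7) ≈ 0.77 halvings to close: 0.77 × 22.58 ≈ 17 years.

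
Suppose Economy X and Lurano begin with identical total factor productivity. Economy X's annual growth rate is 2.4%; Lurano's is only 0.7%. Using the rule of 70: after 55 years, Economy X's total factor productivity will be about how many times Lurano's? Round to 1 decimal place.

2.5 times

Economy X pulls ahead at 1.7 pp per year, so the ratio doubles every 70/1.7 ≈ 41.18 years.
In 55 years that's 1.34 doublings: 2^1.34 ≈ 2.5.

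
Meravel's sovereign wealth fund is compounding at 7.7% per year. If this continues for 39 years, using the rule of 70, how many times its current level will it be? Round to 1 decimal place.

approximately 19.6 times

Doubles every ≈ 9.09 years (70/7.7).
39 years is 4.29 doublings; 2^4.29 ≈ 19.6×.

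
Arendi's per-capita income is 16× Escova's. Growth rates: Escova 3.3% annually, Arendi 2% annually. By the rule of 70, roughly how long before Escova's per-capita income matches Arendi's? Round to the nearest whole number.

Escova gains on Arendi at 3.3% − 2% = 1.3 points a year.
At that relative rate the gap halves every 70/1.3 ≈ 53.85 years.
A 16× gap closes after 4 halvings: 4 × 53.85 ≈ 215 years.

around 215 years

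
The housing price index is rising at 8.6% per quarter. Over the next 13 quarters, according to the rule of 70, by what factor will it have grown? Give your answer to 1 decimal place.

around 3.0 times

Doubling time ≈ 70/8.6 = 8.14 quarters.
13 quarters / 8.14 ≈ 1.60 doublings → factor 2^1.60 ≈ 3.0.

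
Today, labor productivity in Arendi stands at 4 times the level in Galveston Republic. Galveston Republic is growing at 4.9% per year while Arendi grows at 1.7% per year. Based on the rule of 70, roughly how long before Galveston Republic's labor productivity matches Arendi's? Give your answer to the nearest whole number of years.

≈ 44 years

Galveston Republic gains on Arendi at 4.9% − 1.7% = 3.2 points a year.
At that relative rate the gap halves every 70/3.2 ≈ 21.88 years.
A 4 times gap closes after 2 halvings: 2 × 21.88 ≈ 44 years.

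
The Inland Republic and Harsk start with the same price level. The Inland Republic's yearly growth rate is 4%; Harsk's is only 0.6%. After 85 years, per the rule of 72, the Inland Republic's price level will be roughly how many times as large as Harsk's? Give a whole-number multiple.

around 16 times

the Inland Republic pulls ahead at 3.4 pp per year, so the ratio doubles every 72/3.4 ≈ 21.18 years.
In 85 years that's 4.01 doublings: 2^4.01 ≈ 16.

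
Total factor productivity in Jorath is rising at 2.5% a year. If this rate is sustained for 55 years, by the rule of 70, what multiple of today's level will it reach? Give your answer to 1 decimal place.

about 3.9 times

Doubling time ≈ 70/2.5 = 28.00 years.
55 years / 28.00 ≈ 1.96 doublings → factor 2^1.96 ≈ 3.9.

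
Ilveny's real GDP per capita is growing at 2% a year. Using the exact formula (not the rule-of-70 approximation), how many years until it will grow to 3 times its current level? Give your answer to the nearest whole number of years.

55 years

t = ln(3) / ln(1 + 0.02) = 1.0986 / 0.019803 ≈ 55.48.
≈ 55 years.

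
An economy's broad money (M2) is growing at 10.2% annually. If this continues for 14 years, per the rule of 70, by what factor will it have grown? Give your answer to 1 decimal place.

Doubling time ≈ 70/10.2 = 6.86 years.
14 years / 6.86 ≈ 2.04 doublings → factor 2^2.04 ≈ 4.1.

about 4.1 times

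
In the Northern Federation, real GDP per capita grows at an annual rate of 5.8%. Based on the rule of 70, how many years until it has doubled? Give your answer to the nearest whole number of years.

At 5.8%, doubling takes about 70/5.8 = 12.07 years.

≈ 12 years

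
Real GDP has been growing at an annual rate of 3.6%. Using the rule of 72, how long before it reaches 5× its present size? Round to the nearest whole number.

At 3.6% it doubles every 72/3.6 ≈ 20.00 years.
5× is log₂ 5 ≈ 2.32 doublings, so ≈ 2.32 × 20.00 = 46 years.

≈ 46 years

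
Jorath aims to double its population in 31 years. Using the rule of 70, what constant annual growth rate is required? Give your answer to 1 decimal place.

roughly 2.3% annually

70 / 31 ≈ 2.26, so about 2.3% annually.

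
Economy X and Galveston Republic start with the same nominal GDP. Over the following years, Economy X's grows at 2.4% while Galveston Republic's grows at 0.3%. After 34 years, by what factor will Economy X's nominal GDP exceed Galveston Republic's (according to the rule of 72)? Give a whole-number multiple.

Only the 2.1-point difference matters.
72/2.1 ≈ 34.29 years per doubling of the ratio; 34 years gives 0.99 doublings, so ≈ 2×.

≈ 2 times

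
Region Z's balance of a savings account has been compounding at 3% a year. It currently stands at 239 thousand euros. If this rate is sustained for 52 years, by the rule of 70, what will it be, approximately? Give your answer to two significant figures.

1100 thousand euros

It doubles every 70/3 ≈ 23.33 years, so 52 years is 2.23 doublings.
2^2.23 ≈ 4.69; 239 × 4.69 ≈ 1100 thousand euros.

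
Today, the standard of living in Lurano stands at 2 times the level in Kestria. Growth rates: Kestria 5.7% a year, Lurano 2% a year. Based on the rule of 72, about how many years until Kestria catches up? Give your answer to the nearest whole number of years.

What matters is the difference: 3.7 pp.
Rule of 72 on the gap: the ratio halves every 72/3.7 ≈ 19.46 years.
A 2 times gap closes after 1 halving: 1 × 19.46 ≈ 19 years.

about 19 years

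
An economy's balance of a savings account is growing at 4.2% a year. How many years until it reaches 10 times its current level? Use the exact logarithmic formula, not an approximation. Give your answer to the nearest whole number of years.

56 years

t = ln(10) / ln(1 + 0.042) = 2.3026 / 0.041142 ≈ 55.97.
≈ 56 years.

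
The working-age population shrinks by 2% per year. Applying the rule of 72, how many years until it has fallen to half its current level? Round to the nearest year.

approximately 36 years

The rule works in reverse for decay: 72/2 ≈ 36.00 years to halve.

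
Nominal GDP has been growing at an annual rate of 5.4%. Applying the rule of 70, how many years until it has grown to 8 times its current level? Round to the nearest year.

At 5.4% it doubles every 70/5.4 ≈ 12.96 years.
8× is 3 doublings, so 3 × 12.96 ≈ 39 years.

approximately 39 years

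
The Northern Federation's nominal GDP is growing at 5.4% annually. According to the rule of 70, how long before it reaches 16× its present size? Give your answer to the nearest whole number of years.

≈ 52 years

Doubling time ≈ 70/5.4 = 12.96 years.
16 = 2^4, so 4 doublings → 52 years.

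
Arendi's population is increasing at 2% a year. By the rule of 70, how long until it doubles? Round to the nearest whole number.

around 35 years

Doubling time ≈ 70 / 2 = 35.00 years.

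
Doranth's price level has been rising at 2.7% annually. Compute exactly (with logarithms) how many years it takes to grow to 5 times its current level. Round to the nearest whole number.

t = ln(5) / ln(1 + 0.027) = 1.6094 / 0.026642 ≈ 60.41.
≈ 60 years.

60 years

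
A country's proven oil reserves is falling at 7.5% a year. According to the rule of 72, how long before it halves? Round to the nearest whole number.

roughly 10 years

The rule works in reverse for decay: 72/7.5 ≈ 9.60 years to halve.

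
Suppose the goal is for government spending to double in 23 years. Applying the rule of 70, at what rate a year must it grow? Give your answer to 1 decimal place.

roughly 3.0% a year

70 / 23 ≈ 3.04, so about 3.0% a year.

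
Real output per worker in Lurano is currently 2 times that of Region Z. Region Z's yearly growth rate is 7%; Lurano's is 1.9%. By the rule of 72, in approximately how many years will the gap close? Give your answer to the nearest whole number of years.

14 years

What matters is the difference: 5.1 pp.
Rule of 72 on the gap: the ratio halves every 72/5.1 ≈ 14.12 years.
A 2 times gap closes after 1 halving: 1 × 14.12 ≈ 14 years.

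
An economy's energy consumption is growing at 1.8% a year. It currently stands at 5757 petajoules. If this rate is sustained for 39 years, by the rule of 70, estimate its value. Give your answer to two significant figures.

approximately 12000 petajoules

Doubling time ≈ 70/1.8 = 38.89 years.
39 years is 39/38.89 ≈ 1.00 doublings, a factor of 2^1.00 ≈ 2.00.
5757 × 2.00 ≈ 12000 petajoules.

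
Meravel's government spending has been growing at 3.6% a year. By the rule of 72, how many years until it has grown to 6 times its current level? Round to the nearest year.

Doubling time ≈ 72/3.6 = 20.00 years.
6× is log₂ 6 ≈ 2.58 doublings, so ≈ 2.58 × 20.00 = 52 years.

≈ 52 years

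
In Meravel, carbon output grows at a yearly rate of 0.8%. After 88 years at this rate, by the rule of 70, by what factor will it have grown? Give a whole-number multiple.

2 times

At 0.8% one doubling takes ≈ 87.50 years; 88 years is 1 of them, so ×2.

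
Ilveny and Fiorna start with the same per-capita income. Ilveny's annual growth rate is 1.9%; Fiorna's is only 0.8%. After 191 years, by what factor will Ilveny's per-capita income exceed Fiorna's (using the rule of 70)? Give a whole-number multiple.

approximately 8 times

Rate gap = 1.9% − 0.8% = 1.1 points.
The ratio doubles every 70/1.1 ≈ 63.64 years.
191/63.64 ≈ 3.00 doublings → ratio ≈ 2^3.00 ≈ 8.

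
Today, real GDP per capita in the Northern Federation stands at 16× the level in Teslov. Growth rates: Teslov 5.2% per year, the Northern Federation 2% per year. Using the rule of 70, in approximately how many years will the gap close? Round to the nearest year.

around 88 years

Teslov gains on the Northern Federation at 5.2% − 2% = 3.2 points a year.
At that relative rate the gap halves every 70/3.2 ≈ 21.88 years.
A 16× gap closes after 4 halvings: 4 × 21.88 ≈ 88 years.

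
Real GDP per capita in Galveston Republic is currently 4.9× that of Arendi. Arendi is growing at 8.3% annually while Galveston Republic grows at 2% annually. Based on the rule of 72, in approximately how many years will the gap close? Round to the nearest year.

The growth-rate gap is 8.3% − 2% = 6.3 percentage points.
So the ratio between them halves every 72/6.3 ≈ 11.43 years.
A 4.9× gap takes log₂(4.9) ≈ 2.29 halvings to close: 2.29 × 11.43 ≈ 26 years.

roughly 26 years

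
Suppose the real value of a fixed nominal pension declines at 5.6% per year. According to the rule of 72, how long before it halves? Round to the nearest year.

13 years

Falling at 5.6%, it halves about every 72/5.6 = 12.86 years.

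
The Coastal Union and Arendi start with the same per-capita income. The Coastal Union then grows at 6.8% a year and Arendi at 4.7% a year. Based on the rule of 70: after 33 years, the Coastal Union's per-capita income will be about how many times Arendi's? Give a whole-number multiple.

about 2 times

Only the 2.1-point difference matters.
70/2.1 ≈ 33.33 years per doubling of the ratio; 33 years gives 0.99 doublings, so ≈ 2×.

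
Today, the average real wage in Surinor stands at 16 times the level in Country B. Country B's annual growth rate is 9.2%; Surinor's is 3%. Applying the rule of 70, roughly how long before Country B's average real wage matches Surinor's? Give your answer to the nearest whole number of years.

approximately 45 years

The growth-rate gap is 9.2% − 3% = 6.2 percentage points.
So the ratio between them halves every 70/6.2 ≈ 11.29 years.
A 16 times gap closes after 4 halvings: 4 × 11.29 ≈ 45 years.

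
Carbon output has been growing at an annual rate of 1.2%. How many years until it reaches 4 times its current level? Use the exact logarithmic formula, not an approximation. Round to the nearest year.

t = ln(4) / ln(1 + 0.012) = 1.3863 / 0.011929 ≈ 116.21.
≈ 116 years.

116 years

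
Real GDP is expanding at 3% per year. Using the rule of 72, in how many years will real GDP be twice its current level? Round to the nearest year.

Doubling time ≈ 72 / 3 = 24.00 years.

24 years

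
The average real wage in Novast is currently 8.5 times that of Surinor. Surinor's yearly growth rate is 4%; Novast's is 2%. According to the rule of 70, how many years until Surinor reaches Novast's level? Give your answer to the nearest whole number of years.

approximately 108 years

What matters is the difference: 2 pp.
Rule of 70 on the gap: the ratio halves every 70/2 ≈ 35.00 years.
An 8.5 times gap takes log₂(8.5) ≈ 3.09 halvings to close: 3.09 × 35.00 ≈ 108 years.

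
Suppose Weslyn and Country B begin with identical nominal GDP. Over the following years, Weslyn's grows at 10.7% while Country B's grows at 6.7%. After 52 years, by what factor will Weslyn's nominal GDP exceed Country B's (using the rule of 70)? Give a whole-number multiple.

Only the 4-point difference matters.
70/4 ≈ 17.50 years per doubling of the ratio; 52 years gives 2.97 doublings, so ≈ 8×.

≈ 8 times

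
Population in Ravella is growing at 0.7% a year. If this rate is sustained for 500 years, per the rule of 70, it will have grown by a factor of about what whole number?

about 32 times

Doubling time ≈ 70/0.7 = 100.00 years.
500/100.00 ≈ 5 doublings, so about 2^5 = 32×.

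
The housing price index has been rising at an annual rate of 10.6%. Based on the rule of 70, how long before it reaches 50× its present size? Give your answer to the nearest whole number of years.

At 10.6% it doubles every 70/10.6 ≈ 6.60 years.
50× is log₂ 50 ≈ 5.64 doublings, so ≈ 5.64 × 6.60 = 37 years.

37 years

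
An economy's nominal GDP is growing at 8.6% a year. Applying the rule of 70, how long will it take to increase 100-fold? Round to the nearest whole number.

One doubling takes 70/8.6 = 8.14 years.
Reaching 100× takes log₂(100) ≈ 6.64 doublings.
6.64 × 8.14 ≈ 54 years.

approximately 54 years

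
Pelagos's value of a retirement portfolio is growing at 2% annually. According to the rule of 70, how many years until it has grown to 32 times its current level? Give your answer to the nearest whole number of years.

One doubling takes 70/2 = 35.00 years.
32 = 2^5, so 5 doublings → 175 years.

≈ 175 years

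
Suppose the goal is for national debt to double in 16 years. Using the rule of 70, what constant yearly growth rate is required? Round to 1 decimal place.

70 / 16 ≈ 4.38, so about 4.4% per year.

≈ 4.4% per year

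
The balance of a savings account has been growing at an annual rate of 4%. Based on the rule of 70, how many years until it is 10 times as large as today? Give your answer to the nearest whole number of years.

At 4% it doubles every 70/4 ≈ 17.50 years.
10× is log₂ 10 ≈ 3.32 doublings, so ≈ 3.32 × 17.50 = 58 years.

≈ 58 years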